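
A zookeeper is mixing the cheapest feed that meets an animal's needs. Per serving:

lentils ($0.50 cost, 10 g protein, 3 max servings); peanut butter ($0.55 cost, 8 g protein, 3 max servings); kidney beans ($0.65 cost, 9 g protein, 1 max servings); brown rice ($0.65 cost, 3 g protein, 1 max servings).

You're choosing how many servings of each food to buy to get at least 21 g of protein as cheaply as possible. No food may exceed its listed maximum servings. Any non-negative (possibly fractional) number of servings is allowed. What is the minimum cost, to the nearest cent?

Cost per g of protein: lentils $0.0500, peanut butter $0.0688, kidney beans $0.0722, brown rice $0.2167.
Take 2.1 servings of lentils: +21.0 g protein for $1.05 (total $1.05, still need 0.0 g).
Greedy by cheapest-per-g is optimal for a single linear constraint, so the minimum cost is $1.05.

$1.05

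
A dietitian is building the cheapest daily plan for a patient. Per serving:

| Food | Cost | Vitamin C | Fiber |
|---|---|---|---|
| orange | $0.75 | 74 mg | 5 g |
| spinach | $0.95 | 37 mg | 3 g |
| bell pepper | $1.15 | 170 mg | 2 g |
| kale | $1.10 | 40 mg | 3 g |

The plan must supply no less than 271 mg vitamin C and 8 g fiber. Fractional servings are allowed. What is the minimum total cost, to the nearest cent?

Compare the cost at each extreme point of the feasible region.
orange only: max(271/74, 8/5) = 3.662 servings → $2.75.
spinach only: max(271/37, 8/3) = 7.324 servings → $6.96.
bell pepper only: max(271/170, 8/2) = 4 servings → $4.60.
kale only: max(271/40, 8/3) = 6.775 servings → $7.45.
orange + spinach: intersection lies outside the first quadrant.
orange + bell pepper with both tight: 1.165 servings and 1.087 servings → $2.12.
orange + kale: intersection lies outside the first quadrant.
spinach + bell pepper with both tight: 1.876 servings and 1.186 servings → $3.15.
spinach + kale: intersection lies outside the first quadrant.
bell pepper + kale with both tight: 1.147 servings and 1.902 servings → $3.41.
So the least-cost plan costs $2.12.

$2.12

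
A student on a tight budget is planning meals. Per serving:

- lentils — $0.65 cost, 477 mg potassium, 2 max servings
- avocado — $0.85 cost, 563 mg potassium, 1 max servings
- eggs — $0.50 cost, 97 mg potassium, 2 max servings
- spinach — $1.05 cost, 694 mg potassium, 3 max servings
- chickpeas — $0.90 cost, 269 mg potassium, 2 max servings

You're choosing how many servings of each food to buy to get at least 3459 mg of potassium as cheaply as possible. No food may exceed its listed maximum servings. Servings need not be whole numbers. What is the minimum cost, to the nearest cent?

Cost per mg of potassium: lentils $0.0014, avocado $0.0015, spinach $0.0015, chickpeas $0.0033, eggs $0.0052.
Take 2 servings of lentils: +954.0 mg potassium for $1.30 (total $1.30, still need 2505.0 mg).
Take 1 serving of avocado: +563.0 mg potassium for $0.85 (total $2.15, still need 1942.0 mg).
Take 2.798 servings of spinach: +1942.0 mg potassium for $2.94 (total $5.09, still need 0.0 mg).
Greedy by cheapest-per-mg is optimal for a single linear constraint, so the minimum cost is $5.09.

$5.09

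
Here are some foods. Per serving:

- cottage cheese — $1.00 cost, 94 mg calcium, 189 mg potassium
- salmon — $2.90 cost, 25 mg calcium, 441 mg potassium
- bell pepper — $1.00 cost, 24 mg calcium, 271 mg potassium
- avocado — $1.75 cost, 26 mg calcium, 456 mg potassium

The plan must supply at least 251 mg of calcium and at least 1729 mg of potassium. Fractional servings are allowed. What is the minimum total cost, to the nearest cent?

$6.76

At the optimum either one food covers both requirements or two foods hit both targets exactly; no other combination can be cheaper.
cottage cheese only: max(251/94, 1729/189) = 9.148 servings → $9.15.
salmon only: max(251/25, 1729/441) = 10.04 servings → $29.12.
bell pepper only: max(251/24, 1729/271) = 10.46 servings → $10.46.
avocado only: max(251/26, 1729/456) = 9.654 servings → $16.89.
cottage cheese + salmon with both tight: 1.837 servings and 3.133 servings → $10.92.
cottage cheese + bell pepper with both tight: 1.267 servings and 5.497 servings → $6.76.
cottage cheese + avocado with both tight: 1.831 servings and 3.033 servings → $7.14.
salmon + bell pepper: the both-tight solution has a negative serving — not a feasible corner.
salmon + avocado: intersection lies outside the first quadrant.
bell pepper + avocado: intersection lies outside the first quadrant.
So the least-cost plan costs $6.76.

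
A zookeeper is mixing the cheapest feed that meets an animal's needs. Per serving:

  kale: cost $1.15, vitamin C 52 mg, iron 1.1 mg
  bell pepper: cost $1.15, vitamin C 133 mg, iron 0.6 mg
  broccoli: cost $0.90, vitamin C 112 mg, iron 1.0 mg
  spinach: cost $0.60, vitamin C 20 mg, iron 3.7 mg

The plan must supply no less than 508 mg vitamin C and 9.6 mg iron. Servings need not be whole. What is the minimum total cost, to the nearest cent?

$4.71

An LP optimum is at a vertex; with two nutrient constraints at most two foods are used. Check each candidate.
kale only: max(508/52, 9.6/1.1) = 9.769 servings → $11.23.
bell pepper only: max(508/133, 9.6/0.6) = 16 servings → $18.40.
broccoli only: max(508/112, 9.6/1.0) = 9.6 servings → $8.64.
spinach only: max(508/20, 9.6/3.7) = 25.4 servings → $15.24.
kale + bell pepper with both tight: 8.445 servings and 0.5178 servings → $10.31.
kale + broccoli with both tight: 7.966 servings and 0.8371 servings → $9.91.
kale + spinach: the both-tight solution has a negative serving — not a feasible corner.
bell pepper + broccoli: intersection lies outside the first quadrant.
bell pepper + spinach with both tight: 3.515 servings and 2.025 servings → $5.26.
broccoli + spinach with both tight: 4.279 servings and 1.438 servings → $4.71.
Cheapest feasible corner: $4.71.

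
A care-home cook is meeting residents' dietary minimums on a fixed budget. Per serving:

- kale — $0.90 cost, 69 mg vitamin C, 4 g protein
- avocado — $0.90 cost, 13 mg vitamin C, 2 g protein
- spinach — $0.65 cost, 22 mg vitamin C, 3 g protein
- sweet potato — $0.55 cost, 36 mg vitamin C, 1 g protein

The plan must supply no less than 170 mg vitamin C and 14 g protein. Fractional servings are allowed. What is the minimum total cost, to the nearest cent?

$3.09

Compare the cost at each extreme point of the feasible region.
kale only: max(170/69, 14/4) = 3.5 servings → $3.15.
avocado only: max(170/13, 14/2) = 13.08 servings → $11.77.
spinach only: max(170/22, 14/3) = 7.727 servings → $5.02.
sweet potato only: max(170/36, 14/1) = 14 servings → $7.70.
kale + avocado with both tight: 1.837 servings and 3.326 servings → $4.65.
kale + spinach with both tight: 1.697 servings and 2.403 servings → $3.09.
kale + sweet potato: the both-tight solution has a negative serving — not a feasible corner.
avocado + spinach with both targets exact would need a negative amount; discard.
avocado + sweet potato with both tight: 5.661 servings and 2.678 servings → $6.57.
spinach + sweet potato with both tight: 3.884 servings and 2.349 servings → $3.82.
So the least-cost plan costs $3.09.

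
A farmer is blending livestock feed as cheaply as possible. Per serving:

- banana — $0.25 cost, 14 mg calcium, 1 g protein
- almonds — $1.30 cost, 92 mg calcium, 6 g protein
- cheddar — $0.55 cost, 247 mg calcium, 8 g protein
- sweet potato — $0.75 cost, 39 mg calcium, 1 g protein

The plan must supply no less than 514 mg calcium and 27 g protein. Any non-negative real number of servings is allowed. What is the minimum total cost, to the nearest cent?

$1.86

An LP optimum is at a vertex; with two nutrient constraints at most two foods are used. Check each candidate.
banana only: max(514/14, 27/1) = 36.71 servings → $9.18.
almonds only: max(514/92, 27/6) = 5.587 servings → $7.26.
cheddar only: max(514/247, 27/8) = 3.375 servings → $1.86.
sweet potato only: max(514/39, 27/1) = 27 servings → $20.25.
banana + almonds: the both-tight solution has a negative serving — not a feasible corner.
banana + cheddar with both tight: 18.94 servings and 1.007 servings → $5.29.
banana + sweet potato with both tight: 21.56 servings and 5.44 servings → $9.47.
almonds + cheddar with both tight: 3.428 servings and 0.8043 servings → $4.90.
almonds + sweet potato with both tight: 3.796 servings and 4.225 servings → $8.10.
cheddar + sweet potato: intersection lies outside the first quadrant.
The minimum over all feasible corners is $1.86.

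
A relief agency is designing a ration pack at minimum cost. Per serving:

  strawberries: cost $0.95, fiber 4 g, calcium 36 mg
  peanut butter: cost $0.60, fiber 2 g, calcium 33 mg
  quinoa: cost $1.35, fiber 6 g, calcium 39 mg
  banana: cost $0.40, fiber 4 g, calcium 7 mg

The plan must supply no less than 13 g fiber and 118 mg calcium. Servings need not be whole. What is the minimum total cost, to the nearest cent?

$2.59

With two linear requirements the optimum uses one or two foods; enumerate the corners.
strawberries only: max(13/4, 118/36) = 3.278 servings → $3.11.
peanut butter only: max(13/2, 118/33) = 6.5 servings → $3.90.
quinoa only: max(13/6, 118/39) = 3.026 servings → $4.08.
banana only: max(13/4, 118/7) = 16.86 servings → $6.74.
strawberries + peanut butter with both tight: 3.217 servings and 0.06667 servings → $3.10.
strawberries + quinoa: the both-tight solution has a negative serving — not a feasible corner.
strawberries + banana: the both-tight solution has a negative serving — not a feasible corner.
peanut butter + quinoa with both tight: 1.675 servings and 1.608 servings → $3.18.
peanut butter + banana with both tight: 3.229 servings and 1.636 servings → $2.59.
quinoa + banana with both targets exact would need a negative amount; discard.
The minimum over all feasible corners is $2.59.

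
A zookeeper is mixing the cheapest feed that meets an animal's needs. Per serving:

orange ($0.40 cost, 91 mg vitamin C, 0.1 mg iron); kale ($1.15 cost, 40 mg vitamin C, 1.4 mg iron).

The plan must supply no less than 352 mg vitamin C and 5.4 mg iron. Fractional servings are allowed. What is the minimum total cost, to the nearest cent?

$5.15

Check every corner: each single food scaled to meet both minima, and each pair solved so both constraints bind.
orange only: max(352/91, 5.4/0.1) = 54 servings → $21.60.
kale only: max(352/40, 5.4/1.4) = 8.8 servings → $10.12.
orange + kale with both tight: 2.243 servings and 3.697 servings → $5.15.
Cheapest feasible corner: $5.15.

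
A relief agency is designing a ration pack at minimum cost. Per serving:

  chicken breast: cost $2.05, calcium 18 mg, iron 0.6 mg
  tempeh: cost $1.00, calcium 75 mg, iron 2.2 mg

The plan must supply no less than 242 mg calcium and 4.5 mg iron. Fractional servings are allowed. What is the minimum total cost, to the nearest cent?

$3.23

Two binding constraints pin down two serving amounts, so the optimal mix uses at most two foods. The candidates are each food alone (scaled to the tighter of calcium/iron) and each pair with both constraints tight.
chicken breast only: max(242/18, 4.5/0.6) = 13.44 servings → $27.56.
tempeh only: max(242/75, 4.5/2.2) = 3.227 servings → $3.23.
chicken breast + tempeh with both targets exact would need a negative amount; discard.
The minimum over all feasible corners is $3.23.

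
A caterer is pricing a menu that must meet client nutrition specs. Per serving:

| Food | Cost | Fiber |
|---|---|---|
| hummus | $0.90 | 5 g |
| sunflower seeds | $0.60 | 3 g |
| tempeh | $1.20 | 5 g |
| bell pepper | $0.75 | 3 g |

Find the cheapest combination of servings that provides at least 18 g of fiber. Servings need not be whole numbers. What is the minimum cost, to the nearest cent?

$3.24

Cost per g of fiber: hummus $0.1800, sunflower seeds $0.2000, tempeh $0.2400, bell pepper $0.2500.
With no serving limits, use only hummus: 18 g / 5 g = 3.6 servings × $0.90 = $3.24.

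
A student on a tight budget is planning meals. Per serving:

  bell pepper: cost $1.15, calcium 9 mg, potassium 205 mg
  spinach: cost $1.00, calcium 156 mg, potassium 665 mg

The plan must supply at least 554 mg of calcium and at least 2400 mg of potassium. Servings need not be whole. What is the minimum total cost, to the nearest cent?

$3.61

This is a tiny linear program; its minimum lies at a vertex of the feasible set. List the vertices and price them.
bell pepper only: max(554/9, 2400/205) = 61.56 servings → $70.79.
spinach only: max(554/156, 2400/665) = 3.609 servings → $3.61.
bell pepper + spinach with both tight: 0.2304 servings and 3.538 servings → $3.80.
Cheapest feasible corner: $3.61.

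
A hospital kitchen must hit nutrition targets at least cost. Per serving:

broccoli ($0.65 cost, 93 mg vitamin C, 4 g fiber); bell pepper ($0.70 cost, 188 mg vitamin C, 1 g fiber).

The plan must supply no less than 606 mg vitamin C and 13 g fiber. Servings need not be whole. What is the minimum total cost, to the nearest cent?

The cheapest plan sits at a corner of the feasible region — with two constraints it uses at most two foods.
broccoli only: max(606/93, 13/4) = 6.516 servings → $4.24.
bell pepper only: max(606/188, 13/1) = 13 servings → $9.10.
broccoli + bell pepper with both tight: 2.789 servings and 1.844 servings → $3.10.
The minimum over all feasible corners is $3.10.

$3.10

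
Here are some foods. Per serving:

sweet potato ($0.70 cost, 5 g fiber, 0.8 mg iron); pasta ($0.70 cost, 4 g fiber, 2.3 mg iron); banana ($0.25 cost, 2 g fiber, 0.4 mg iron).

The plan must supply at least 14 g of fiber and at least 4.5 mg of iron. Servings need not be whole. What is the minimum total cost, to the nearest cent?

A basic optimal solution has at most two foods positive. Try each food alone and each pair with both targets met exactly.
sweet potato only: max(14/5, 4.5/0.8) = 5.625 servings → $3.94.
pasta only: max(14/4, 4.5/2.3) = 3.5 servings → $2.45.
banana only: max(14/2, 4.5/0.4) = 11.25 servings → $2.81.
sweet potato + pasta with both tight: 1.711 servings and 1.361 servings → $2.15.
sweet potato + banana: intersection lies outside the first quadrant.
pasta + banana with both tight: 1.133 servings and 4.733 servings → $1.98.
The minimum over all feasible corners is $1.98.

$1.98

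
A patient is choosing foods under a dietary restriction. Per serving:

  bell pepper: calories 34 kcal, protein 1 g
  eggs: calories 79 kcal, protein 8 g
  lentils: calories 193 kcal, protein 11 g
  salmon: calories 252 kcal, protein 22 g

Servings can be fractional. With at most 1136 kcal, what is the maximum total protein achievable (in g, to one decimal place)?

115.0 g

Protein per kcal: eggs 0.1013, salmon 0.0873, lentils 0.05699, bell pepper 0.02941.
With no serving limits, spend the whole calories allowance on eggs: 1136 kcal / 79 kcal × 8 g = 115.0 g.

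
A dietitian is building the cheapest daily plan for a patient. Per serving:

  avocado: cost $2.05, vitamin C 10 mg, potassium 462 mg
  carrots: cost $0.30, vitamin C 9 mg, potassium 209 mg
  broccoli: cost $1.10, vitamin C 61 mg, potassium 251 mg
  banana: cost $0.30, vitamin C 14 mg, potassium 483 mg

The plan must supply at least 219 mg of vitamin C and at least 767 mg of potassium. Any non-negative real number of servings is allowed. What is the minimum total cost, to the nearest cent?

$3.95

avocado only: max(219/10, 767/462) = 21.9 servings → $44.90.
carrots only: max(219/9, 767/209) = 24.33 servings → $7.30.
broccoli only: max(219/61, 767/251) = 3.59 servings → $3.95.
banana only: max(219/14, 767/483) = 15.64 servings → $4.69.
avocado + carrots with both targets exact would need a negative amount; discard.
avocado + broccoli: the both-tight solution has a negative serving — not a feasible corner.
avocado + banana: intersection lies outside the first quadrant.
carrots + broccoli: intersection lies outside the first quadrant.
carrots + banana: the both-tight solution has a negative serving — not a feasible corner.
broccoli + banana: the both-tight solution has a negative serving — not a feasible corner.
Cheapest feasible corner: $3.95.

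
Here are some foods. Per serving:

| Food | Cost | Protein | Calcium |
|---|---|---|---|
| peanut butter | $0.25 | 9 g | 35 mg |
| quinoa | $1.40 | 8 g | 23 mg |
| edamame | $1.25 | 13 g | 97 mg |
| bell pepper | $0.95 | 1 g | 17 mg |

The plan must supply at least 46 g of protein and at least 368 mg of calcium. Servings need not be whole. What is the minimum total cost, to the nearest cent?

Two binding constraints pin down two serving amounts, so the optimal mix uses at most two foods. The candidates are each food alone (scaled to the tighter of protein/calcium) and each pair with both constraints tight.
peanut butter only: max(46/9, 368/35) = 10.51 servings → $2.63.
quinoa only: max(46/8, 368/23) = 16 servings → $22.40.
edamame only: max(46/13, 368/97) = 3.794 servings → $4.74.
bell pepper only: max(46/1, 368/17) = 46 servings → $43.70.
peanut butter + quinoa: the both-tight solution has a negative serving — not a feasible corner.
peanut butter + edamame: intersection lies outside the first quadrant.
peanut butter + bell pepper with both tight: 3.508 servings and 14.42 servings → $14.58.
quinoa + edamame: intersection lies outside the first quadrant.
quinoa + bell pepper with both tight: 3.664 servings and 16.69 servings → $20.98.
edamame + bell pepper with both tight: 3.339 servings and 2.597 servings → $6.64.
So the least-cost plan costs $2.63.

$2.63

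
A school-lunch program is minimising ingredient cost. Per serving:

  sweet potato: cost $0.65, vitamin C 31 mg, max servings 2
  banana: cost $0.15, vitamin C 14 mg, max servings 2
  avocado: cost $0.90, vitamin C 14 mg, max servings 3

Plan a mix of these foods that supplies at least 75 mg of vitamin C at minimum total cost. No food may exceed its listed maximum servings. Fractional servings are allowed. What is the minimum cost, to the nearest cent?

Cost per mg of vitamin C: banana $0.0107, sweet potato $0.0210, avocado $0.0643.
Take 2 servings of banana: +28.0 mg vitamin C for $0.30 (total $0.30, still need 47.0 mg).
Take 1.516 servings of sweet potato: +47.0 mg vitamin C for $0.99 (total $1.29, still need 0.0 mg).
Filling from the cheapest source first is optimal under one linear minimum: $1.29.

$1.29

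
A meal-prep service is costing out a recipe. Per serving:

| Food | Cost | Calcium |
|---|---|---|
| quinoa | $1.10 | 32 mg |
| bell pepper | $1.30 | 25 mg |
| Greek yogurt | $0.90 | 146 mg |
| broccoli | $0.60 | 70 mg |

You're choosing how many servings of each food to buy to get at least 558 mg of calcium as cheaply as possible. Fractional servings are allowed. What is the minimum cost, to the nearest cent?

Cost per mg of calcium: Greek yogurt $0.0062, broccoli $0.0086, quinoa $0.0344, bell pepper $0.0520.
With no serving limits, use only Greek yogurt: 558 mg / 146 mg = 3.822 servings × $0.90 = $3.44.

$3.44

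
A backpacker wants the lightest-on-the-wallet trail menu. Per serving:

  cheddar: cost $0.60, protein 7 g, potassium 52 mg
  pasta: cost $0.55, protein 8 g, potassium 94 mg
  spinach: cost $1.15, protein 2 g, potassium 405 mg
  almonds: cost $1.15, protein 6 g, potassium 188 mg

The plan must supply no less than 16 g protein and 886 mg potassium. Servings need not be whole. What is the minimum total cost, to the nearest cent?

$2.95

This is a tiny linear program; its minimum lies at a vertex of the feasible set. List the vertices and price them.
cheddar only: max(16/7, 886/52) = 17.04 servings → $10.22.
pasta only: max(16/8, 886/94) = 9.426 servings → $5.18.
spinach only: max(16/2, 886/405) = 8 servings → $9.20.
almonds only: max(16/6, 886/188) = 4.713 servings → $5.42.
cheddar + pasta with both targets exact would need a negative amount; discard.
cheddar + spinach with both tight: 1.724 servings and 1.966 servings → $3.30.
cheddar + almonds: intersection lies outside the first quadrant.
pasta + spinach with both tight: 1.543 servings and 1.83 servings → $2.95.
pasta + almonds with both targets exact would need a negative amount; discard.
spinach + almonds with both tight: 1.124 servings and 2.292 servings → $3.93.
Cheapest feasible corner: $2.95.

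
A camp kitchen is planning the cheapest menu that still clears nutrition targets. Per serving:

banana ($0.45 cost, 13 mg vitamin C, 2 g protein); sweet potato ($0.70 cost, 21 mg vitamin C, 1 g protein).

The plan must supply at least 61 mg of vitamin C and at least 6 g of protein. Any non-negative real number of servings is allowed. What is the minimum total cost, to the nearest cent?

$2.07

Check every corner: each single food scaled to meet both minima, and each pair solved so both constraints bind.
banana only: max(61/13, 6/2) = 4.692 servings → $2.11.
sweet potato only: max(61/21, 6/1) = 6 servings → $4.20.
banana + sweet potato with both tight: 2.241 servings and 1.517 servings → $2.07.
So the least-cost plan costs $2.07.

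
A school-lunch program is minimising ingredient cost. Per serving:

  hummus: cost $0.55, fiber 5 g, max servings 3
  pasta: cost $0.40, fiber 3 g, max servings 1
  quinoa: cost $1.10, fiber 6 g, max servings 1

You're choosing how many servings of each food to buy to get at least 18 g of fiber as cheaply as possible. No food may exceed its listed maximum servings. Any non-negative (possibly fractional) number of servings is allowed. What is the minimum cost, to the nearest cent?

$2.05

Cost per g of fiber: hummus $0.1100, pasta $0.1333, quinoa $0.1833.
Take 3 servings of hummus: +15.0 g fiber for $1.65 (total $1.65, still need 3.0 g).
Take 1 serving of pasta: +3.0 g fiber for $0.40 (total $2.05, still need 0.0 g).
Filling from the cheapest source first is optimal under one linear minimum: $2.05.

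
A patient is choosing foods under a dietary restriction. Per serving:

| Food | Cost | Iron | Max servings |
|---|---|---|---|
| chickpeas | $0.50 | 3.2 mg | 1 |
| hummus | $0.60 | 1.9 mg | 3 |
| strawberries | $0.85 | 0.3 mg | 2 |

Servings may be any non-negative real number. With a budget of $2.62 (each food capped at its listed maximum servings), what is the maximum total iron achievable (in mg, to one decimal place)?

9.0 mg

Iron per dollar: chickpeas 6.4, hummus 3.167, strawberries 0.3529.
Take 1 serving of chickpeas: spends $0.50, +3.2 mg iron (running total 3.2 mg).
Take 3 servings of hummus: spends $1.80, +5.7 mg iron (running total 8.9 mg).
Take 0.3765 servings of strawberries: spends $0.32, +0.1 mg iron (running total 9.0 mg).
Filling greedily by iron-per-dollar is optimal for one linear limit, giving 9.0 mg.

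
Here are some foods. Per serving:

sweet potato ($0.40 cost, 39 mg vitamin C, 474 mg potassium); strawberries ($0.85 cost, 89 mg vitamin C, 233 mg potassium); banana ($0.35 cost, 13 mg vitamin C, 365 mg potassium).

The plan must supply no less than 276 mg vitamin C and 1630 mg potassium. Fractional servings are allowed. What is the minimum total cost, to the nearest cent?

$2.70

The cheapest plan sits at a corner of the feasible region — with two constraints it uses at most two foods.
sweet potato only: max(276/39, 1630/474) = 7.077 servings → $2.83.
strawberries only: max(276/89, 1630/233) = 6.996 servings → $5.95.
banana only: max(276/13, 1630/365) = 21.23 servings → $7.43.
sweet potato + strawberries with both tight: 2.44 servings and 2.032 servings → $2.70.
sweet potato + banana with both targets exact would need a negative amount; discard.
strawberries + banana with both tight: 2.701 servings and 2.742 servings → $3.26.
The minimum over all feasible corners is $2.70.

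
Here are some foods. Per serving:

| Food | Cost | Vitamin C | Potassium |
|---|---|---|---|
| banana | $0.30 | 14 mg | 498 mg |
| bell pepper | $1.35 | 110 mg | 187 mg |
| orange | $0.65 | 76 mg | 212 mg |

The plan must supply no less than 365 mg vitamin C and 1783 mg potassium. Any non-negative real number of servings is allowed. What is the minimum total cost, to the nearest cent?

$3.42

Compare the cost at each extreme point of the feasible region.
banana only: max(365/14, 1783/498) = 26.07 servings → $7.82.
bell pepper only: max(365/110, 1783/187) = 9.535 servings → $12.87.
orange only: max(365/76, 1783/212) = 8.41 servings → $5.47.
banana + bell pepper with both tight: 2.451 servings and 3.006 servings → $4.79.
banana + orange with both tight: 1.667 servings and 4.496 servings → $3.42.
bell pepper + orange: intersection lies outside the first quadrant.
The minimum over all feasible corners is $3.42.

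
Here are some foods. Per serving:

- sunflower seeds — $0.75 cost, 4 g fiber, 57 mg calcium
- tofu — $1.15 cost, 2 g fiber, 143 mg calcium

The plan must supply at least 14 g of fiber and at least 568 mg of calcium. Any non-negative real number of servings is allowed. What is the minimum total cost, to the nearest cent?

For a min-cost LP with two ≥-constraints, a basic feasible solution has at most two positive variables.
sunflower seeds only: max(14/4, 568/57) = 9.965 servings → $7.47.
tofu only: max(14/2, 568/143) = 7 servings → $8.05.
sunflower seeds + tofu with both tight: 1.891 servings and 3.218 servings → $5.12.
Cheapest feasible corner: $5.12.

$5.12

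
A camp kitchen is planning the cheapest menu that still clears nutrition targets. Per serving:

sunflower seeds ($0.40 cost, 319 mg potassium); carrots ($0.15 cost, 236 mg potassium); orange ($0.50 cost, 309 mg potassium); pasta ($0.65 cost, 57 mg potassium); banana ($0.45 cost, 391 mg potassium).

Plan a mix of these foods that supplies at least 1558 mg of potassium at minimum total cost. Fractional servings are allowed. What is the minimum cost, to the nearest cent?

Cost per mg of potassium: carrots $0.0006, banana $0.0012, sunflower seeds $0.0013, orange $0.0016, pasta $0.0114.
With no serving limits, use only carrots: 1558 mg / 236 mg = 6.602 servings × $0.15 = $0.99.

$0.99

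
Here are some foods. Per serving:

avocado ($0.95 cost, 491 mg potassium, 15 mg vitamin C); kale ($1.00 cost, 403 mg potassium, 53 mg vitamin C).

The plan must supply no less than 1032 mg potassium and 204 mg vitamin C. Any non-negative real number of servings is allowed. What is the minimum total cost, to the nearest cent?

$3.85

The cheapest plan sits at a corner of the feasible region — with two constraints it uses at most two foods.
avocado only: max(1032/491, 204/15) = 13.6 servings → $12.92.
kale only: max(1032/403, 204/53) = 3.849 servings → $3.85.
avocado + kale: the both-tight solution has a negative serving — not a feasible corner.
The minimum over all feasible corners is $3.85.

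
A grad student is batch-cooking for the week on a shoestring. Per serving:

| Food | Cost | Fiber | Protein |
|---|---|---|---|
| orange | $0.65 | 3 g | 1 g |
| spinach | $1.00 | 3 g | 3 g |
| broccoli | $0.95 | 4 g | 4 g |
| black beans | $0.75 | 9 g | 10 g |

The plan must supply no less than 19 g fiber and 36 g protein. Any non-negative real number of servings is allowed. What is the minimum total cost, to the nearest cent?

$2.70

Two binding constraints pin down two serving amounts, so the optimal mix uses at most two foods. The candidates are each food alone (scaled to the tighter of fiber/protein) and each pair with both constraints tight.
orange only: max(19/3, 36/1) = 36 servings → $23.40.
spinach only: max(19/3, 36/3) = 12 servings → $12.00.
broccoli only: max(19/4, 36/4) = 9 servings → $8.55.
black beans only: max(19/9, 36/10) = 3.6 servings → $2.70.
orange + spinach: intersection lies outside the first quadrant.
orange + broccoli: intersection lies outside the first quadrant.
orange + black beans with both targets exact would need a negative amount; discard.
spinach + broccoli (both tight): parallel constraints — no distinct corner.
spinach + black beans: the both-tight solution has a negative serving — not a feasible corner.
broccoli + black beans with both targets exact would need a negative amount; discard.
Cheapest feasible corner: $2.70.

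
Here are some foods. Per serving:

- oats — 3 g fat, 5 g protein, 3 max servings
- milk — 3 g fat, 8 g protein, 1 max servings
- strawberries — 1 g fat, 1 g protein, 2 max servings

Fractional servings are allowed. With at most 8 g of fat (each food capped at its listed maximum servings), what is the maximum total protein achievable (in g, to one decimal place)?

Protein per g fat: milk 2.667, oats 1.667, strawberries 1.
Take 1 serving of milk: uses 3 g fat, +8.0 g protein (running total 8.0 g).
Take 1.667 servings of oats: uses 5 g fat, +8.3 g protein (running total 16.3 g).
Filling greedily by protein-per-g fat is optimal for one linear limit, giving 16.3 g.

16.3 g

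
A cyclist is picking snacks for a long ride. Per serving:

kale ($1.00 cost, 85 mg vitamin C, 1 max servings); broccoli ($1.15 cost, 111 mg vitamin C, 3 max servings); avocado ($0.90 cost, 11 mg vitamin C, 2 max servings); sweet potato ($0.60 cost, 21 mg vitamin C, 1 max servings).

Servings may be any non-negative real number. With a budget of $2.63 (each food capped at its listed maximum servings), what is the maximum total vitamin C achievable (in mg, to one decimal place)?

Vitamin C per dollar: broccoli 96.52, kale 85, sweet potato 35, avocado 12.22.
Take 2.287 servings of broccoli: spends $2.63, +253.9 mg vitamin C (running total 253.9 mg).
Greedy by best ratio exhausts the cost allowance optimally: 253.9 mg.

253.9 mg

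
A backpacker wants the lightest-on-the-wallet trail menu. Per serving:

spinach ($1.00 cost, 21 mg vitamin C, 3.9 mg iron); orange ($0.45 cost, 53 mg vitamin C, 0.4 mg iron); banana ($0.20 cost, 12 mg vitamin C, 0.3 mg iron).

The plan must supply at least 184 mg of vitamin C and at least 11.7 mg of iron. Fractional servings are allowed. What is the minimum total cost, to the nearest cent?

For a min-cost LP with two ≥-constraints, a basic feasible solution has at most two positive variables.
spinach only: max(184/21, 11.7/3.9) = 8.762 servings → $8.76.
orange only: max(184/53, 11.7/0.4) = 29.25 servings → $13.16.
banana only: max(184/12, 11.7/0.3) = 39 servings → $7.80.
spinach + orange with both tight: 2.756 servings and 2.38 servings → $3.83.
spinach + banana with both tight: 2.104 servings and 11.65 servings → $4.43.
orange + banana: intersection lies outside the first quadrant.
Cheapest feasible corner: $3.83.

$3.83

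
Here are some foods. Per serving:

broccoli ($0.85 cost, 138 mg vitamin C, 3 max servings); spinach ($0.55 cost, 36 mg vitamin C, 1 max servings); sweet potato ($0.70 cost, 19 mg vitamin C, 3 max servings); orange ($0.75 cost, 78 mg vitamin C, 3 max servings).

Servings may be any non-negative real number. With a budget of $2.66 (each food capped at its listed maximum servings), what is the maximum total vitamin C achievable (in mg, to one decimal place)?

Vitamin C per dollar: broccoli 162.4, orange 104, spinach 65.45, sweet potato 27.14.
Take 3 servings of broccoli: spends $2.55, +414.0 mg vitamin C (running total 414.0 mg).
Take 0.1467 servings of orange: spends $0.11, +11.4 mg vitamin C (running total 425.4 mg).
Greedy by best ratio exhausts the cost allowance optimally: 425.4 mg.

425.4 mg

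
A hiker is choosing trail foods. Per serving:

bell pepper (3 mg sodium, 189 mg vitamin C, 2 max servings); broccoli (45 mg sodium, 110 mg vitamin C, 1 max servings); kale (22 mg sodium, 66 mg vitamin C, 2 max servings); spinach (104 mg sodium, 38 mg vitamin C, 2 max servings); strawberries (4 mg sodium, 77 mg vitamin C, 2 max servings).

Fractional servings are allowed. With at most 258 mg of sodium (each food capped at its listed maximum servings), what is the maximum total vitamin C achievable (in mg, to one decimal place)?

830.6 mg

Vitamin C per mg sodium: bell pepper 63, strawberries 19.25, kale 3, broccoli 2.444, spinach 0.3654.
Take 2 servings of bell pepper: uses 6 mg sodium, +378.0 mg vitamin C (running total 378.0 mg).
Take 2 servings of strawberries: uses 8 mg sodium, +154.0 mg vitamin C (running total 532.0 mg).
Take 2 servings of kale: uses 44 mg sodium, +132.0 mg vitamin C (running total 664.0 mg).
Take 1 serving of broccoli: uses 45 mg sodium, +110.0 mg vitamin C (running total 774.0 mg).
Take 1.49 servings of spinach: uses 155 mg sodium, +56.6 mg vitamin C (running total 830.6 mg).
Greedy by best ratio exhausts the sodium allowance optimally: 830.6 mg.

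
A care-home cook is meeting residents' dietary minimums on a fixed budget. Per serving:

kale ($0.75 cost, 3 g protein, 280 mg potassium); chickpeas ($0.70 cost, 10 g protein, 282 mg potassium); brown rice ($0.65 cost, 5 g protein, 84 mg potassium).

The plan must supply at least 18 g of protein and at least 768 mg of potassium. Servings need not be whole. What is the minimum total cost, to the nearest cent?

$1.91

kale only: max(18/3, 768/280) = 6 servings → $4.50.
chickpeas only: max(18/10, 768/282) = 2.723 servings → $1.91.
brown rice only: max(18/5, 768/84) = 9.143 servings → $5.94.
kale + chickpeas with both tight: 1.333 servings and 1.4 servings → $1.98.
kale + brown rice with both tight: 2.028 servings and 2.383 servings → $3.07.
chickpeas + brown rice: intersection lies outside the first quadrant.
Cheapest feasible corner: $1.91.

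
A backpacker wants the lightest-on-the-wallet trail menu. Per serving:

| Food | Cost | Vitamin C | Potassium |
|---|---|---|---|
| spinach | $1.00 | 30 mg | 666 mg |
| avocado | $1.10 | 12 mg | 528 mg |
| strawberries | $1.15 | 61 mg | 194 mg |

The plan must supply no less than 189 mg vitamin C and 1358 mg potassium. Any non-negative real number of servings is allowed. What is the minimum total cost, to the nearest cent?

Minimising a linear cost over {vitamin C ≥ 189, potassium ≥ 1358, servings ≥ 0} — the optimum is at a vertex, using one or two foods.
spinach only: max(189/30, 1358/666) = 6.3 servings → $6.30.
avocado only: max(189/12, 1358/528) = 15.75 servings → $17.32.
strawberries only: max(189/61, 1358/194) = 7 servings → $8.05.
spinach + avocado: the both-tight solution has a negative serving — not a feasible corner.
spinach + strawberries with both tight: 1.327 servings and 2.446 servings → $4.14.
avocado + strawberries with both tight: 1.545 servings and 2.794 servings → $4.91.
So the least-cost plan costs $4.14.

$4.14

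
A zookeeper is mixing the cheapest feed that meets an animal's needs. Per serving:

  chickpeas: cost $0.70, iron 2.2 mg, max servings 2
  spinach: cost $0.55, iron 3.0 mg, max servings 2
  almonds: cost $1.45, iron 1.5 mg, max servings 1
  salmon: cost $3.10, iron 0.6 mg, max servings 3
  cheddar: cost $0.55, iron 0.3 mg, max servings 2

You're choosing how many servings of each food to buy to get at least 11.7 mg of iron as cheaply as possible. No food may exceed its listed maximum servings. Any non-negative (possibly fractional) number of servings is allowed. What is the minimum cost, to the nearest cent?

Cost per mg of iron: spinach $0.1833, chickpeas $0.3182, almonds $0.9667, cheddar $1.8333, salmon $5.1667.
Take 2 servings of spinach: +6.0 mg iron for $1.10 (total $1.10, still need 5.7 mg).
Take 2 servings of chickpeas: +4.4 mg iron for $1.40 (total $2.50, still need 1.3 mg).
Take 0.8667 servings of almonds: +1.3 mg iron for $1.26 (total $3.76, still need 0.0 mg).
Greedy by cheapest-per-mg is optimal for a single linear constraint, so the minimum cost is $3.76.

$3.76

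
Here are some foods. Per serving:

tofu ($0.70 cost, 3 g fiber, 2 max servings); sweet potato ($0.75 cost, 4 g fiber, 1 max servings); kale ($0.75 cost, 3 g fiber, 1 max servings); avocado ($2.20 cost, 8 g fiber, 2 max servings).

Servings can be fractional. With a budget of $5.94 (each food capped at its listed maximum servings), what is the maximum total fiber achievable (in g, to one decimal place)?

24.1 g

Fiber per dollar: sweet potato 5.333, tofu 4.286, kale 4, avocado 3.636.
Take 1 serving of sweet potato: spends $0.75, +4.0 g fiber (running total 4.0 g).
Take 2 servings of tofu: spends $1.40, +6.0 g fiber (running total 10.0 g).
Take 1 serving of kale: spends $0.75, +3.0 g fiber (running total 13.0 g).
Take 1.382 servings of avocado: spends $3.04, +11.1 g fiber (running total 24.1 g).
Greedy by best ratio exhausts the cost allowance optimally: 24.1 g.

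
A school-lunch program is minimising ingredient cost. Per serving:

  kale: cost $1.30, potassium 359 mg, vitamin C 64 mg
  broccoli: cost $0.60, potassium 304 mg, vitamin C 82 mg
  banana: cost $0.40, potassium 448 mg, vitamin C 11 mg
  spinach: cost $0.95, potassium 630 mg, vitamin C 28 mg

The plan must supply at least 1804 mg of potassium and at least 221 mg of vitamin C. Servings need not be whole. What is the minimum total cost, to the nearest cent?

$2.39

This is a tiny linear program; its minimum lies at a vertex of the feasible set. List the vertices and price them.
kale only: max(1804/359, 221/64) = 5.025 servings → $6.53.
broccoli only: max(1804/304, 221/82) = 5.934 servings → $3.56.
banana only: max(1804/448, 221/11) = 20.09 servings → $8.04.
spinach only: max(1804/630, 221/28) = 7.893 servings → $7.50.
kale + broccoli with both targets exact would need a negative amount; discard.
kale + banana with both tight: 3.202 servings and 1.461 servings → $4.75.
kale + spinach with both tight: 2.931 servings and 1.193 servings → $4.94.
broccoli + banana with both tight: 2.371 servings and 2.418 servings → $2.39.
broccoli + spinach with both tight: 2.056 servings and 1.871 servings → $3.01.
banana + spinach: the both-tight solution has a negative serving — not a feasible corner.
The minimum over all feasible corners is $2.39.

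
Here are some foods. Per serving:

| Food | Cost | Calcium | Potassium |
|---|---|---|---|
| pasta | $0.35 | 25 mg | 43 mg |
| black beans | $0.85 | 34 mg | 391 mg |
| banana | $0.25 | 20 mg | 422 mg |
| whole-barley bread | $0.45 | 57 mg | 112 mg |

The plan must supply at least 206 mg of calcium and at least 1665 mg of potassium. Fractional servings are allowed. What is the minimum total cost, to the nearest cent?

The cheapest plan sits at a corner of the feasible region — with two constraints it uses at most two foods.
pasta only: max(206/25, 1665/43) = 38.72 servings → $13.55.
black beans only: max(206/34, 1665/391) = 6.059 servings → $5.15.
banana only: max(206/20, 1665/422) = 10.3 servings → $2.58.
whole-barley bread only: max(206/57, 1665/112) = 14.87 servings → $6.69.
pasta + black beans with both tight: 2.879 servings and 3.942 servings → $4.36.
pasta + banana with both tight: 5.535 servings and 3.382 servings → $2.78.
pasta + whole-barley bread with both targets exact would need a negative amount; discard.
black beans + banana: the both-tight solution has a negative serving — not a feasible corner.
black beans + whole-barley bread with both tight: 3.887 servings and 1.295 servings → $3.89.
banana + whole-barley bread with both tight: 3.293 servings and 2.459 servings → $1.93.
So the least-cost plan costs $1.93.

$1.93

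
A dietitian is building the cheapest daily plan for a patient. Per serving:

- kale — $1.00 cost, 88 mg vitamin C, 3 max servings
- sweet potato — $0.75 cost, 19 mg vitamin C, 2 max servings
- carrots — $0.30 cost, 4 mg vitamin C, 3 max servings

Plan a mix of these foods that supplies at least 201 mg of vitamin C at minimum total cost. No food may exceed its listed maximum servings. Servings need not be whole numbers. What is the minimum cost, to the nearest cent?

Cost per mg of vitamin C: kale $0.0114, sweet potato $0.0395, carrots $0.0750.
Take 2.284 servings of kale: +201.0 mg vitamin C for $2.28 (total $2.28, still need 0.0 mg).
Greedy by cheapest-per-mg is optimal for a single linear constraint, so the minimum cost is $2.28.

$2.28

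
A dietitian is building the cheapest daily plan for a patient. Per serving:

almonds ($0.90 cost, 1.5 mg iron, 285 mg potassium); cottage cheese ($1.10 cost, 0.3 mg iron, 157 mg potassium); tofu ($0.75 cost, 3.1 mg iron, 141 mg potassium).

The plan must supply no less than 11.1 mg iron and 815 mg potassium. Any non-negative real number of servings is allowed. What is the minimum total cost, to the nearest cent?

$3.45

For a min-cost LP with two ≥-constraints, a basic feasible solution has at most two positive variables.
almonds only: max(11.1/1.5, 815/285) = 7.4 servings → $6.66.
cottage cheese only: max(11.1/0.3, 815/157) = 37 servings → $40.70.
tofu only: max(11.1/3.1, 815/141) = 5.78 servings → $4.34.
almonds + cottage cheese with both targets exact would need a negative amount; discard.
almonds + tofu with both tight: 1.431 servings and 2.888 servings → $3.45.
cottage cheese + tofu with both tight: 2.163 servings and 3.371 servings → $4.91.
Cheapest feasible corner: $3.45.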